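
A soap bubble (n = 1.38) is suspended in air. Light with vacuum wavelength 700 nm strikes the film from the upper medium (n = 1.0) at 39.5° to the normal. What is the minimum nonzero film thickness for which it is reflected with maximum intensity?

143 nm

At the upper boundary (n = 1.0 to n = 1.38) the reflected ray undergoes a half-wave phase shift.
At the lower boundary (n = 1.38 to n = 1.0) the reflected ray undergoes no phase shift.
Exactly one π shift → a net half-wave offset.
For maximum reflection here: 2 n t cos θ_r = (m + ½) λ.
Snell's law: 1.0 sin 39.5° = 1.38 sin θ_r → sin θ_r = 0.461, cos θ_r = 0.887.
Minimum at m = 0: t = λ / (4 n cos θ_r) = 700 / (4 × 1.38 × 0.887) = 143 nm.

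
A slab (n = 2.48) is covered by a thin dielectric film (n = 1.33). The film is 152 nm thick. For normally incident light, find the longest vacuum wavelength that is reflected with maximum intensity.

404 nm

At the upper boundary (n = 1.0 to n = 1.33) the reflected ray undergoes a half-wave phase shift.
At the lower boundary (n = 1.33 to n = 2.48) the reflected ray undergoes a half-wave phase shift.
Zero or two π shifts → no net half-wave offset.
So the condition for constructive reflection is 2 n t = m λ.
λ = 2 n t / m. The longest wavelength is m = 1: λ = 2 × 1.33 × 152 / 1.00 = 404 nm.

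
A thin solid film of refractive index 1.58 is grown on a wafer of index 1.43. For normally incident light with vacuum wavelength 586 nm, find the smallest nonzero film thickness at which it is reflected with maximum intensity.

Top surface (1.0 → 1.58): reflection off a higher-index medium gives a half-wave phase shift.
Ray reflecting at the bottom interface goes from n = 1.58 toward n = 1.43: no phase shift.
Net: one phase inversion between the two reflected rays.
So the condition for constructive reflection is 2 n t = (m + ½) λ.
Minimum at m = 0: t = λ / (4 n) = 586 / (4 × 1.58) = 92.7 nm.

92.7 nm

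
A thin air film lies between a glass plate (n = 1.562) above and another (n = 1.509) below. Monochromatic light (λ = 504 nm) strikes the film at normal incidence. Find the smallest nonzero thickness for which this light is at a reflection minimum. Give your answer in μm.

Ray reflecting at the top interface goes from n = 1.562 toward n = 1.0: no phase shift.
Bottom surface (1.0 → 1.509): reflection off a higher-index medium gives a half-wave phase shift.
Net: one phase inversion between the two reflected rays.
So the condition for destructive reflection is 2 n t = m λ.
The smallest nonzero thickness corresponds to m = 1: t = m λ / (2 n) = 1.00 × 504 / (2 × 1.0) = 252 nm.

0.252 μm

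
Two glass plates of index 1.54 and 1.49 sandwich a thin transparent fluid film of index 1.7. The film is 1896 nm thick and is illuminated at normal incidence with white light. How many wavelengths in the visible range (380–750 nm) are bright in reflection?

8

Ray reflecting at the top interface goes from n = 1.54 toward n = 1.7: a half-wave phase shift.
Bottom surface (1.7 → 1.49): reflection off a lower-index medium gives no phase shift.
The two reflections differ by half a wavelength.
For maximum reflection here: 2 n t = (m + ½) λ.
λ = 2 n t / (m + ½) = 6446 / (m + ½) nm.
m=8: 758 nm (IR); m=9: 679 nm (visible); m=10: 614 nm (visible); m=11: 561 nm (visible); m=12: 516 nm (visible); m=13: 478 nm (visible); m=14: 445 nm (visible); m=15: 416 nm (visible); m=16: 391 nm (visible); m=17: 368 nm (UV).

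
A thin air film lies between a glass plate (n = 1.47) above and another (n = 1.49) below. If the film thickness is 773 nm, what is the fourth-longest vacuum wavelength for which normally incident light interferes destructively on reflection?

At the upper boundary (n = 1.47 to n = 1.0) the reflected ray undergoes no phase shift.
Bottom surface (1.0 → 1.49): reflection off a higher-index medium gives a half-wave phase shift.
Exactly one π shift → a net half-wave offset.
So the condition for destructive reflection is 2 n t = m λ.
λ = 2 n t / m. The fourth-longest wavelength is m = 4: λ = 2 × 1.0 × 773 / 4.00 = 387 nm.

387 nm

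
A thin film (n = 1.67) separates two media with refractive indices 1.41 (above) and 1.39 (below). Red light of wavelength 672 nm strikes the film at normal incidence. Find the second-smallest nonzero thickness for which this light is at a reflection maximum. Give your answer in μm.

0.302 μm

Ray reflecting at the top interface goes from n = 1.41 toward n = 1.67: a half-wave phase shift.
At the lower boundary (n = 1.67 to n = 1.39) the reflected ray undergoes no phase shift.
Net: one phase inversion between the two reflected rays.
So the condition for constructive reflection is 2 n t = (m + ½) λ.
The second-smallest nonzero thickness corresponds to m = 1: t = (m + ½) λ / (2 n) = 1.50 × 672 / (2 × 1.67) = 302 nm.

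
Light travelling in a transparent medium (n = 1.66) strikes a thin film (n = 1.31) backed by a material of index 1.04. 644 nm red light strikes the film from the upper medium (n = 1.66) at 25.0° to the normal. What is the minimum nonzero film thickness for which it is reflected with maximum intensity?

291 nm

At the upper boundary (n = 1.66 to n = 1.31) the reflected ray undergoes no phase shift.
Ray reflecting at the bottom interface goes from n = 1.31 toward n = 1.04: no phase shift.
Zero or two π shifts → no net half-wave offset.
For bright reflection here: 2 n t cos θ_r = m λ.
Snell's law: 1.66 sin 25.0° = 1.31 sin θ_r → sin θ_r = 0.536, cos θ_r = 0.845.
Minimum nonzero at m = 1: t = λ / (2 n cos θ_r) = 644 / (2 × 1.31 × 0.845) = 291 nm.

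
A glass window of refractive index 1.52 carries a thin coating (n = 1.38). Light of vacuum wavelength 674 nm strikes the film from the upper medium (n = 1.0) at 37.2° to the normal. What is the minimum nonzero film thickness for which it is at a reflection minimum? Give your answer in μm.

0.136 μm

Ray reflecting at the top interface goes from n = 1.0 toward n = 1.38: a half-wave phase shift.
Bottom surface (1.38 → 1.52): reflection off a higher-index medium gives a half-wave phase shift.
Zero or two π shifts → no net half-wave offset.
For dark reflection here: 2 n t cos θ_r = (m + ½) λ.
Snell's law: 1.0 sin 37.2° = 1.38 sin θ_r → sin θ_r = 0.438, cos θ_r = 0.899.
Minimum at m = 0: t = λ / (4 n cos θ_r) = 674 / (4 × 1.38 × 0.899) = 136 nm.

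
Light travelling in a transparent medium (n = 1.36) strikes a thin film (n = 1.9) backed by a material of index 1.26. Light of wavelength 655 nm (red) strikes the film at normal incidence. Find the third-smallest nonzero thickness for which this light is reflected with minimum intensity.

517 nm

At the upper boundary (n = 1.36 to n = 1.9) the reflected ray undergoes a half-wave phase shift.
Ray reflecting at the bottom interface goes from n = 1.9 toward n = 1.26: no phase shift.
Net: one phase inversion between the two reflected rays.
So the condition for destructive reflection is 2 n t = m λ.
The third-smallest nonzero thickness corresponds to m = 3: t = m λ / (2 n) = 3.00 × 655 / (2 × 1.9) = 517 nm.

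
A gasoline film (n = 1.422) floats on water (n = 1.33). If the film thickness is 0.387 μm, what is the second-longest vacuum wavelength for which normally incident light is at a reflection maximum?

Top surface (1.0 → 1.422): reflection off a higher-index medium gives a half-wave phase shift.
At the lower boundary (n = 1.422 to n = 1.33) the reflected ray undergoes no phase shift.
The two reflections differ by half a wavelength.
For bright reflection here: 2 n t = (m + ½) λ.
λ = 2 n t / (m + ½). The second-longest wavelength is m = 1: λ = 2 × 1.422 × 387 / 1.50 = 734 nm.

734 nm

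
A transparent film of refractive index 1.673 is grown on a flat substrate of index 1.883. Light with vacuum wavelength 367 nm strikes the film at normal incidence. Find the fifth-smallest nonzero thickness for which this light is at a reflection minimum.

Ray reflecting at the top interface goes from n = 1.0 toward n = 1.673: a half-wave phase shift.
Ray reflecting at the bottom interface goes from n = 1.673 toward n = 1.883: a half-wave phase shift.
The two reflections carry the same phase change, so no net offset.
With no net inversion, destructive interference in reflection requires 2 n t = (m + ½) λ.
The fifth-smallest nonzero thickness corresponds to m = 4: t = (m + ½) λ / (2 n) = 4.50 × 367 / (2 × 1.673) = 494 nm.

494 nm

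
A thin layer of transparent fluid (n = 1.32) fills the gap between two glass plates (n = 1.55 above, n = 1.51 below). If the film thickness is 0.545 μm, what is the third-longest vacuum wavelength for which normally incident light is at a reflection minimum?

480 nm

Ray reflecting at the top interface goes from n = 1.55 toward n = 1.32: no phase shift.
Ray reflecting at the bottom interface goes from n = 1.32 toward n = 1.51: a half-wave phase shift.
Net: one phase inversion between the two reflected rays.
With one net inversion, destructive interference in reflection requires 2 n t = m λ.
λ = 2 n t / m. The third-longest wavelength is m = 3: λ = 2 × 1.32 × 545 / 3.00 = 480 nm.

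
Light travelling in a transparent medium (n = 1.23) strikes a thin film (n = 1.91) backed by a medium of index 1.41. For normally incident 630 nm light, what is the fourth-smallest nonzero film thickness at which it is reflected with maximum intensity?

Ray reflecting at the top interface goes from n = 1.23 toward n = 1.91: a half-wave phase shift.
Bottom surface (1.91 → 1.41): reflection off a lower-index medium gives no phase shift.
Exactly one π shift → a net half-wave offset.
So the condition for constructive reflection is 2 n t = (m + ½) λ.
The fourth-smallest nonzero thickness corresponds to m = 3: t = (m + ½) λ / (2 n) = 3.50 × 630 / (2 × 1.91) = 577 nm.

577 nm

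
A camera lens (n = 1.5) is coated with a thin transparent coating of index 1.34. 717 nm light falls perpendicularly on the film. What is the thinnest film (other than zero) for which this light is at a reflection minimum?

Top surface (1.0 → 1.34): reflection off a higher-index medium gives a half-wave phase shift.
Bottom surface (1.34 → 1.5): reflection off a higher-index medium gives a half-wave phase shift.
The two reflections carry the same phase change, so no net offset.
With no net inversion, destructive interference in reflection requires 2 n t = (m + ½) λ.
Minimum at m = 0: t = λ / (4 n) = 717 / (4 × 1.34) = 134 nm.

134 nm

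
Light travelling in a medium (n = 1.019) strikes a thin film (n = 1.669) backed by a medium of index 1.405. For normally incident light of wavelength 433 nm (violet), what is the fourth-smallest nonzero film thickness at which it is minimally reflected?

519 nm

Top surface (1.019 → 1.669): reflection off a higher-index medium gives a half-wave phase shift.
Bottom surface (1.669 → 1.405): reflection off a lower-index medium gives no phase shift.
The two reflections differ by half a wavelength.
So the condition for destructive reflection is 2 n t = m λ.
The fourth-smallest nonzero thickness corresponds to m = 4: t = m λ / (2 n) = 4.00 × 433 / (2 × 1.669) = 519 nm.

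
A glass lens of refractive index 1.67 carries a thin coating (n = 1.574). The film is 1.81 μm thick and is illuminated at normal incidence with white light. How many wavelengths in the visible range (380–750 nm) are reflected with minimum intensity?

7

At the upper boundary (n = 1.0 to n = 1.574) the reflected ray undergoes a half-wave phase shift.
Ray reflecting at the bottom interface goes from n = 1.574 toward n = 1.67: a half-wave phase shift.
Zero or two π shifts → no net half-wave offset.
For minimum reflection here: 2 n t = (m + ½) λ.
λ = 2 n t / (m + ½) = 5698 / (m + ½) nm.
m=7: 760 nm (IR); m=8: 670 nm (visible); m=9: 600 nm (visible); m=10: 543 nm (visible); m=11: 495 nm (visible); m=12: 456 nm (visible); m=13: 422 nm (visible); m=14: 393 nm (visible); m=15: 368 nm (UV).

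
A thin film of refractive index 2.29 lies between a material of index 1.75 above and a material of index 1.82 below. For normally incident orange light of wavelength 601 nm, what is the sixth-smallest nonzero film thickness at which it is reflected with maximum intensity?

At the upper boundary (n = 1.75 to n = 2.29) the reflected ray undergoes a half-wave phase shift.
Bottom surface (2.29 → 1.82): reflection off a lower-index medium gives no phase shift.
Net: one phase inversion between the two reflected rays.
For maximum reflection here: 2 n t = (m + ½) λ.
The sixth-smallest nonzero thickness corresponds to m = 5: t = (m + ½) λ / (2 n) = 5.50 × 601 / (2 × 2.29) = 722 nm.

722 nm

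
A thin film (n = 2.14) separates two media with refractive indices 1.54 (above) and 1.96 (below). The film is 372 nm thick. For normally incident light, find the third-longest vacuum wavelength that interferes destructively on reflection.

Ray reflecting at the top interface goes from n = 1.54 toward n = 2.14: a half-wave phase shift.
Bottom surface (2.14 → 1.96): reflection off a lower-index medium gives no phase shift.
Net: one phase inversion between the two reflected rays.
For weak reflection here: 2 n t = m λ.
λ = 2 n t / m. The third-longest wavelength is m = 3: λ = 2 × 2.14 × 372 / 3.00 = 531 nm.

531 nm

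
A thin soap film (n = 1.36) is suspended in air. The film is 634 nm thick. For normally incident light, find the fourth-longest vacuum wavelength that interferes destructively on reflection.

431 nm

Top surface (1.0 → 1.36): reflection off a higher-index medium gives a half-wave phase shift.
Bottom surface (1.36 → 1.0): reflection off a lower-index medium gives no phase shift.
Exactly one π shift → a net half-wave offset.
With one net inversion, destructive interference in reflection requires 2 n t = m λ.
λ = 2 n t / m. The fourth-longest wavelength is m = 4: λ = 2 × 1.36 × 634 / 4.00 = 431 nm.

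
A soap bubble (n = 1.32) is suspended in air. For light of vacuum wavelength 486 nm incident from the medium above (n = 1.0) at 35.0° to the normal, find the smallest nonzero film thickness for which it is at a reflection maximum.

Ray reflecting at the top interface goes from n = 1.0 toward n = 1.32: a half-wave phase shift.
Ray reflecting at the bottom interface goes from n = 1.32 toward n = 1.0: no phase shift.
Exactly one π shift → a net half-wave offset.
With one net inversion, constructive interference in reflection requires 2 n t cos θ_r = (m + ½) λ.
Snell's law: 1.0 sin 35.0° = 1.32 sin θ_r → sin θ_r = 0.435, cos θ_r = 0.901.
Minimum at m = 0: t = λ / (4 n cos θ_r) = 486 / (4 × 1.32 × 0.901) = 102 nm.

102 nm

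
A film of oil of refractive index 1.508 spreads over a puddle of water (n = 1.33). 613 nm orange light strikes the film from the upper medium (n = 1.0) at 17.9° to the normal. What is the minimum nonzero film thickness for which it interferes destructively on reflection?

208 nm

Top surface (1.0 → 1.508): reflection off a higher-index medium gives a half-wave phase shift.
Bottom surface (1.508 → 1.33): reflection off a lower-index medium gives no phase shift.
Net: one phase inversion between the two reflected rays.
So the condition for destructive reflection is 2 n t cos θ_r = m λ.
Snell's law: 1.0 sin 17.9° = 1.508 sin θ_r → sin θ_r = 0.204, cos θ_r = 0.979.
Minimum nonzero at m = 1: t = λ / (2 n cos θ_r) = 613 / (2 × 1.508 × 0.979) = 208 nm.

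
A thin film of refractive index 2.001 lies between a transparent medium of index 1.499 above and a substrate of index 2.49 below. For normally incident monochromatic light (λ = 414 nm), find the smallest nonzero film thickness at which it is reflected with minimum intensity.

Top surface (1.499 → 2.001): reflection off a higher-index medium gives a half-wave phase shift.
At the lower boundary (n = 2.001 to n = 2.49) the reflected ray undergoes a half-wave phase shift.
The two reflections carry the same phase change, so no net offset.
With no net inversion, destructive interference in reflection requires 2 n t = (m + ½) λ.
Minimum at m = 0: t = λ / (4 n) = 414 / (4 × 2.001) = 51.7 nm.

51.7 nm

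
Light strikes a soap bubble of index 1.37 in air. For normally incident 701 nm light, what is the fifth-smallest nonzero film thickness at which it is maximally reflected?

At the upper boundary (n = 1.0 to n = 1.37) the reflected ray undergoes a half-wave phase shift.
Bottom surface (1.37 → 1.0): reflection off a lower-index medium gives no phase shift.
Exactly one π shift → a net half-wave offset.
With one net inversion, constructive interference in reflection requires 2 n t = (m + ½) λ.
The fifth-smallest nonzero thickness corresponds to m = 4: t = (m + ½) λ / (2 n) = 4.50 × 701 / (2 × 1.37) = 1151 nm.

1151 nm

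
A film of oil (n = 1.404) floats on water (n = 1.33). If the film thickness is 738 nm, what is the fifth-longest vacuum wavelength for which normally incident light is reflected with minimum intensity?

414 nm

Top surface (1.0 → 1.404): reflection off a higher-index medium gives a half-wave phase shift.
Ray reflecting at the bottom interface goes from n = 1.404 toward n = 1.33: no phase shift.
Exactly one π shift → a net half-wave offset.
With one net inversion, destructive interference in reflection requires 2 n t = m λ.
λ = 2 n t / m. The fifth-longest wavelength is m = 5: λ = 2 × 1.404 × 738 / 5.00 = 414 nm.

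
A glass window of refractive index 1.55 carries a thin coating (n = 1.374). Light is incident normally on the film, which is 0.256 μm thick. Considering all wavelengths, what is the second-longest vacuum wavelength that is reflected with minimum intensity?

469 nm

At the upper boundary (n = 1.0 to n = 1.374) the reflected ray undergoes a half-wave phase shift.
At the lower boundary (n = 1.374 to n = 1.55) the reflected ray undergoes a half-wave phase shift.
Net: no relative phase inversion (both shifts match).
With no net inversion, destructive interference in reflection requires 2 n t = (m + ½) λ.
λ = 2 n t / (m + ½). The second-longest wavelength is m = 1: λ = 2 × 1.374 × 256 / 1.50 = 469 nm.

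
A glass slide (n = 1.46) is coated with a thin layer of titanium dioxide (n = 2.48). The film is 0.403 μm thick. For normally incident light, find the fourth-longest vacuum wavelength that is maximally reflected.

571 nm

Ray reflecting at the top interface goes from n = 1.0 toward n = 2.48: a half-wave phase shift.
Ray reflecting at the bottom interface goes from n = 2.48 toward n = 1.46: no phase shift.
Exactly one π shift → a net half-wave offset.
With one net inversion, constructive interference in reflection requires 2 n t = (m + ½) λ.
λ = 2 n t / (m + ½). The fourth-longest wavelength is m = 3: λ = 2 × 2.48 × 403 / 3.50 = 571 nm.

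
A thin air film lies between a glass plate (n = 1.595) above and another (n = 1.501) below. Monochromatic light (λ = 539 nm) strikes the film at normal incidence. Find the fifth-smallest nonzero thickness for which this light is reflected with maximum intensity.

1213 nm

Ray reflecting at the top interface goes from n = 1.595 toward n = 1.0: no phase shift.
Bottom surface (1.0 → 1.501): reflection off a higher-index medium gives a half-wave phase shift.
Net: one phase inversion between the two reflected rays.
With one net inversion, constructive interference in reflection requires 2 n t = (m + ½) λ.
The fifth-smallest nonzero thickness corresponds to m = 4: t = (m + ½) λ / (2 n) = 4.50 × 539 / (2 × 1.0) = 1213 nm.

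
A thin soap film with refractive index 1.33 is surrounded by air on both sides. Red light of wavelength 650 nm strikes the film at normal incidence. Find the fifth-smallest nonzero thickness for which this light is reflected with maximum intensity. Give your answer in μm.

Ray reflecting at the top interface goes from n = 1.0 toward n = 1.33: a half-wave phase shift.
Ray reflecting at the bottom interface goes from n = 1.33 toward n = 1.0: no phase shift.
Exactly one π shift → a net half-wave offset.
So the condition for constructive reflection is 2 n t = (m + ½) λ.
The fifth-smallest nonzero thickness corresponds to m = 4: t = (m + ½) λ / (2 n) = 4.50 × 650 / (2 × 1.33) = 1100 nm.

1.10 μm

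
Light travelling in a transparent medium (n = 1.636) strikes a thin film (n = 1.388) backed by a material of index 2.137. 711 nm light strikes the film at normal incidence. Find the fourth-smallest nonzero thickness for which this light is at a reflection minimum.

Ray reflecting at the top interface goes from n = 1.636 toward n = 1.388: no phase shift.
Bottom surface (1.388 → 2.137): reflection off a higher-index medium gives a half-wave phase shift.
Net: one phase inversion between the two reflected rays.
So the condition for destructive reflection is 2 n t = m λ.
The fourth-smallest nonzero thickness corresponds to m = 4: t = m λ / (2 n) = 4.00 × 711 / (2 × 1.388) = 1024 nm.

1024 nm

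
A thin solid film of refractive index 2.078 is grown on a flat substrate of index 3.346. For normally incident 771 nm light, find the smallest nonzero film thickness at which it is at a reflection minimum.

At the upper boundary (n = 1.0 to n = 2.078) the reflected ray undergoes a half-wave phase shift.
At the lower boundary (n = 2.078 to n = 3.346) the reflected ray undergoes a half-wave phase shift.
Zero or two π shifts → no net half-wave offset.
With no net inversion, destructive interference in reflection requires 2 n t = (m + ½) λ.
Minimum at m = 0: t = λ / (4 n) = 771 / (4 × 2.078) = 92.8 nm.

92.8 nm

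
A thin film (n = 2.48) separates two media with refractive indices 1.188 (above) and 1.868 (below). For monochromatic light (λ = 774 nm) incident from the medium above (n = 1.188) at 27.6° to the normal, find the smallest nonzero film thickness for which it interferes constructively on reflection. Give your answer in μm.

Ray reflecting at the top interface goes from n = 1.188 toward n = 2.48: a half-wave phase shift.
Bottom surface (2.48 → 1.868): reflection off a lower-index medium gives no phase shift.
Net: one phase inversion between the two reflected rays.
So the condition for constructive reflection is 2 n t cos θ_r = (m + ½) λ.
Snell's law: 1.188 sin 27.6° = 2.48 sin θ_r → sin θ_r = 0.222, cos θ_r = 0.975.
Minimum at m = 0: t = λ / (4 n cos θ_r) = 774 / (4 × 2.48 × 0.975) = 80.0 nm.

0.0800 μm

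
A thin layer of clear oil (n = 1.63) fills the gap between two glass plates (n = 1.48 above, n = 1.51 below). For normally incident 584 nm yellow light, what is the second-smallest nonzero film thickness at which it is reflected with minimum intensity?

358 nm

Ray reflecting at the top interface goes from n = 1.48 toward n = 1.63: a half-wave phase shift.
Ray reflecting at the bottom interface goes from n = 1.63 toward n = 1.51: no phase shift.
The two reflections differ by half a wavelength.
With one net inversion, destructive interference in reflection requires 2 n t = m λ.
The second-smallest nonzero thickness corresponds to m = 2: t = m λ / (2 n) = 2.00 × 584 / (2 × 1.63) = 358 nm.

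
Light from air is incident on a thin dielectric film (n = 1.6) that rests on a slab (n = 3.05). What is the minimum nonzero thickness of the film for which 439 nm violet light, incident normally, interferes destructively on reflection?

At the upper boundary (n = 1.0 to n = 1.6) the reflected ray undergoes a half-wave phase shift.
Ray reflecting at the bottom interface goes from n = 1.6 toward n = 3.05: a half-wave phase shift.
The two reflections carry the same phase change, so no net offset.
With no net inversion, destructive interference in reflection requires 2 n t = (m + ½) λ.
Minimum at m = 0: t = λ / (4 n) = 439 / (4 × 1.6) = 68.6 nm.

68.6 nm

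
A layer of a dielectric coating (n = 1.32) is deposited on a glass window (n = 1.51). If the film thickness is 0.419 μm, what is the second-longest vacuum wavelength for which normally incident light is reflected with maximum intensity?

553 nm

Ray reflecting at the top interface goes from n = 1.0 toward n = 1.32: a half-wave phase shift.
At the lower boundary (n = 1.32 to n = 1.51) the reflected ray undergoes a half-wave phase shift.
The two reflections carry the same phase change, so no net offset.
So the condition for constructive reflection is 2 n t = m λ.
λ = 2 n t / m. The second-longest wavelength is m = 2: λ = 2 × 1.32 × 419 / 2.00 = 553 nm.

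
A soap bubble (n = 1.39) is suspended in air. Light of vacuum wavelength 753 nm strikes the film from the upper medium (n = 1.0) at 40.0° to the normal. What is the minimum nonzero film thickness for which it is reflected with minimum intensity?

Top surface (1.0 → 1.39): reflection off a higher-index medium gives a half-wave phase shift.
Ray reflecting at the bottom interface goes from n = 1.39 toward n = 1.0: no phase shift.
The two reflections differ by half a wavelength.
For dark reflection here: 2 n t cos θ_r = m λ.
Snell's law: 1.0 sin 40.0° = 1.39 sin θ_r → sin θ_r = 0.462, cos θ_r = 0.887.
Minimum nonzero at m = 1: t = λ / (2 n cos θ_r) = 753 / (2 × 1.39 × 0.887) = 305 nm.

305 nm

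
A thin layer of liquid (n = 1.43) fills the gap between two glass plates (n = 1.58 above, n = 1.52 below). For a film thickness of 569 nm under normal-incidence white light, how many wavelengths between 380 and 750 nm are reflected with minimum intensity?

2

Top surface (1.58 → 1.43): reflection off a lower-index medium gives no phase shift.
At the lower boundary (n = 1.43 to n = 1.52) the reflected ray undergoes a half-wave phase shift.
Exactly one π shift → a net half-wave offset.
So the condition for destructive reflection is 2 n t = m λ.
λ = 2 n t / m = 1627 / m nm.
m=2: 814 nm (IR); m=3: 542 nm (visible); m=4: 407 nm (visible); m=5: 325 nm (UV).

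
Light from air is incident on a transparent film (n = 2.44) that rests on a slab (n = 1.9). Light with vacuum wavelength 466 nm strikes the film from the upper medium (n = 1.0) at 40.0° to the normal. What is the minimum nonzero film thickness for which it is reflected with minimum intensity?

99.0 nm

Ray reflecting at the top interface goes from n = 1.0 toward n = 2.44: a half-wave phase shift.
Ray reflecting at the bottom interface goes from n = 2.44 toward n = 1.9: no phase shift.
Exactly one π shift → a net half-wave offset.
So the condition for destructive reflection is 2 n t cos θ_r = m λ.
Snell's law: 1.0 sin 40.0° = 2.44 sin θ_r → sin θ_r = 0.263, cos θ_r = 0.965.
Minimum nonzero at m = 1: t = λ / (2 n cos θ_r) = 466 / (2 × 2.44 × 0.965) = 99.0 nm.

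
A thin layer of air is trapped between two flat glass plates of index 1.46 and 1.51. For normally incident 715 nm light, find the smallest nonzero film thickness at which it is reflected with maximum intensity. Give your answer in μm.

0.179 μm

Ray reflecting at the top interface goes from n = 1.46 toward n = 1.0: no phase shift.
Ray reflecting at the bottom interface goes from n = 1.0 toward n = 1.51: a half-wave phase shift.
Net: one phase inversion between the two reflected rays.
With one net inversion, constructive interference in reflection requires 2 n t = (m + ½) λ.
Minimum at m = 0: t = λ / (4 n) = 715 / (4 × 1.0) = 179 nm.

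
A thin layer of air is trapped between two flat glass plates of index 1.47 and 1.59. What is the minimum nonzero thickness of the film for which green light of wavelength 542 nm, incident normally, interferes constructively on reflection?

136 nm

At the upper boundary (n = 1.47 to n = 1.0) the reflected ray undergoes no phase shift.
Ray reflecting at the bottom interface goes from n = 1.0 toward n = 1.59: a half-wave phase shift.
Net: one phase inversion between the two reflected rays.
For bright reflection here: 2 n t = (m + ½) λ.
Minimum at m = 0: t = λ / (4 n) = 542 / (4 × 1.0) = 136 nm.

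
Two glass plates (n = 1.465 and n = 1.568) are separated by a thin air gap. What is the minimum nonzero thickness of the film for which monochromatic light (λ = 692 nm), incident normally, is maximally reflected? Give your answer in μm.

0.173 μm

Ray reflecting at the top interface goes from n = 1.465 toward n = 1.0: no phase shift.
At the lower boundary (n = 1.0 to n = 1.568) the reflected ray undergoes a half-wave phase shift.
Exactly one π shift → a net half-wave offset.
So the condition for constructive reflection is 2 n t = (m + ½) λ.
Minimum at m = 0: t = λ / (4 n) = 692 / (4 × 1.0) = 173 nm.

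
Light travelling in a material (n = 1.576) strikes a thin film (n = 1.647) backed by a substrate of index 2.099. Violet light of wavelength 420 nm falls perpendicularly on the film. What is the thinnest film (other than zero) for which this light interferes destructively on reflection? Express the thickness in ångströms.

638 Å

Ray reflecting at the top interface goes from n = 1.576 toward n = 1.647: a half-wave phase shift.
Ray reflecting at the bottom interface goes from n = 1.647 toward n = 2.099: a half-wave phase shift.
Zero or two π shifts → no net half-wave offset.
So the condition for destructive reflection is 2 n t = (m + ½) λ.
Minimum at m = 0: t = λ / (4 n) = 420 / (4 × 1.647) = 63.8 nm.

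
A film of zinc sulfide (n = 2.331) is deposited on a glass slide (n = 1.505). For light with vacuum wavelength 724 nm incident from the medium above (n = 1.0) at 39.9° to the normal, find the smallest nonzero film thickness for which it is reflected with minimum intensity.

162 nm

Top surface (1.0 → 2.331): reflection off a higher-index medium gives a half-wave phase shift.
Bottom surface (2.331 → 1.505): reflection off a lower-index medium gives no phase shift.
The two reflections differ by half a wavelength.
For minimum reflection here: 2 n t cos θ_r = m λ.
Snell's law: 1.0 sin 39.9° = 2.331 sin θ_r → sin θ_r = 0.275, cos θ_r = 0.961.
Minimum nonzero at m = 1: t = λ / (2 n cos θ_r) = 724 / (2 × 2.331 × 0.961) = 162 nm.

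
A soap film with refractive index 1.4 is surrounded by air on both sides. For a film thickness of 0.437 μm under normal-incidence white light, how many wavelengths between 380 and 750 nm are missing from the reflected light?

Ray reflecting at the top interface goes from n = 1.0 toward n = 1.4: a half-wave phase shift.
Ray reflecting at the bottom interface goes from n = 1.4 toward n = 1.0: no phase shift.
Net: one phase inversion between the two reflected rays.
So the condition for destructive reflection is 2 n t = m λ.
λ = 2 n t / m = 1224 / m nm.
m=1: 1224 nm (IR); m=2: 612 nm (visible); m=3: 408 nm (visible); m=4: 306 nm (UV).

2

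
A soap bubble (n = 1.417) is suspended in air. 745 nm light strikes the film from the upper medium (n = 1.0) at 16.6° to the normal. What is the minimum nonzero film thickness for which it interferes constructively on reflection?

Top surface (1.0 → 1.417): reflection off a higher-index medium gives a half-wave phase shift.
Bottom surface (1.417 → 1.0): reflection off a lower-index medium gives no phase shift.
Exactly one π shift → a net half-wave offset.
For bright reflection here: 2 n t cos θ_r = (m + ½) λ.
Snell's law: 1.0 sin 16.6° = 1.417 sin θ_r → sin θ_r = 0.202, cos θ_r = 0.979.
Minimum at m = 0: t = λ / (4 n cos θ_r) = 745 / (4 × 1.417 × 0.979) = 134 nm.

134 nm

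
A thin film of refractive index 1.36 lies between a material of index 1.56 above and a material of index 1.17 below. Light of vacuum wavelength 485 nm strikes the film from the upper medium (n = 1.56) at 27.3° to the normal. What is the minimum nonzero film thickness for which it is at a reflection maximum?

210 nm

At the upper boundary (n = 1.56 to n = 1.36) the reflected ray undergoes no phase shift.
Ray reflecting at the bottom interface goes from n = 1.36 toward n = 1.17: no phase shift.
The two reflections carry the same phase change, so no net offset.
With no net inversion, constructive interference in reflection requires 2 n t cos θ_r = m λ.
Snell's law: 1.56 sin 27.3° = 1.36 sin θ_r → sin θ_r = 0.526, cos θ_r = 0.850.
Minimum nonzero at m = 1: t = λ / (2 n cos θ_r) = 485 / (2 × 1.36 × 0.850) = 210 nm.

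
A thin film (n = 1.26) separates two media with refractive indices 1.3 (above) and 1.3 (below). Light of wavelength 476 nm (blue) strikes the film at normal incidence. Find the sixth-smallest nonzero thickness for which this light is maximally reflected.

1039 nm

Ray reflecting at the top interface goes from n = 1.3 toward n = 1.26: no phase shift.
Ray reflecting at the bottom interface goes from n = 1.26 toward n = 1.3: a half-wave phase shift.
Net: one phase inversion between the two reflected rays.
With one net inversion, constructive interference in reflection requires 2 n t = (m + ½) λ.
The sixth-smallest nonzero thickness corresponds to m = 5: t = (m + ½) λ / (2 n) = 5.50 × 476 / (2 × 1.26) = 1039 nm.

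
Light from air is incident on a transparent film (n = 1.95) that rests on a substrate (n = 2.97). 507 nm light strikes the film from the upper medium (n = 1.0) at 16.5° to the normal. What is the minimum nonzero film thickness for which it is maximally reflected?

131 nm

Top surface (1.0 → 1.95): reflection off a higher-index medium gives a half-wave phase shift.
Ray reflecting at the bottom interface goes from n = 1.95 toward n = 2.97: a half-wave phase shift.
Net: no relative phase inversion (both shifts match).
For maximum reflection here: 2 n t cos θ_r = m λ.
Snell's law: 1.0 sin 16.5° = 1.95 sin θ_r → sin θ_r = 0.146, cos θ_r = 0.989.
Minimum nonzero at m = 1: t = λ / (2 n cos θ_r) = 507 / (2 × 1.95 × 0.989) = 131 nm.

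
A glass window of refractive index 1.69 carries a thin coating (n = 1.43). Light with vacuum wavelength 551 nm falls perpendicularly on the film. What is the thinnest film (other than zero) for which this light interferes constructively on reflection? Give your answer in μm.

Ray reflecting at the top interface goes from n = 1.0 toward n = 1.43: a half-wave phase shift.
At the lower boundary (n = 1.43 to n = 1.69) the reflected ray undergoes a half-wave phase shift.
Zero or two π shifts → no net half-wave offset.
For strong reflection here: 2 n t = m λ.
Minimum nonzero at m = 1: t = λ / (2 n) = 551 / (2 × 1.43) = 193 nm.

0.193 μm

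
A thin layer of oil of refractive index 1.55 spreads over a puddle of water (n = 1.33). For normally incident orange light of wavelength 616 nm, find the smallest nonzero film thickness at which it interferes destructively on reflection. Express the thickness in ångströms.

1987 Å

Ray reflecting at the top interface goes from n = 1.0 toward n = 1.55: a half-wave phase shift.
Bottom surface (1.55 → 1.33): reflection off a lower-index medium gives no phase shift.
Net: one phase inversion between the two reflected rays.
For minimum reflection here: 2 n t = m λ.
Minimum nonzero at m = 1: t = λ / (2 n) = 616 / (2 × 1.55) = 199 nm.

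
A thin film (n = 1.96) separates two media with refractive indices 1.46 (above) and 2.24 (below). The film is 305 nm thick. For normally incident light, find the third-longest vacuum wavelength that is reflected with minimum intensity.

Ray reflecting at the top interface goes from n = 1.46 toward n = 1.96: a half-wave phase shift.
At the lower boundary (n = 1.96 to n = 2.24) the reflected ray undergoes a half-wave phase shift.
Net: no relative phase inversion (both shifts match).
So the condition for destructive reflection is 2 n t = (m + ½) λ.
λ = 2 n t / (m + ½). The third-longest wavelength is m = 2: λ = 2 × 1.96 × 305 / 2.50 = 478 nm.

478 nm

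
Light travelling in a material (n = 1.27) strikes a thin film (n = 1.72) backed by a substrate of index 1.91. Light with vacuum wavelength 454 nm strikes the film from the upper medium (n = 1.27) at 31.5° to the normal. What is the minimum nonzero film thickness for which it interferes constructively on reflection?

143 nm

Top surface (1.27 → 1.72): reflection off a higher-index medium gives a half-wave phase shift.
Ray reflecting at the bottom interface goes from n = 1.72 toward n = 1.91: a half-wave phase shift.
The two reflections carry the same phase change, so no net offset.
So the condition for constructive reflection is 2 n t cos θ_r = m λ.
Snell's law: 1.27 sin 31.5° = 1.72 sin θ_r → sin θ_r = 0.386, cos θ_r = 0.923.
Minimum nonzero at m = 1: t = λ / (2 n cos θ_r) = 454 / (2 × 1.72 × 0.923) = 143 nm.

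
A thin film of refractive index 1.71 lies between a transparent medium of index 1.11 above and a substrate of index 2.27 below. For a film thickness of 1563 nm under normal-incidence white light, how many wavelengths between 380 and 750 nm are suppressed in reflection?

At the upper boundary (n = 1.11 to n = 1.71) the reflected ray undergoes a half-wave phase shift.
At the lower boundary (n = 1.71 to n = 2.27) the reflected ray undergoes a half-wave phase shift.
The two reflections carry the same phase change, so no net offset.
For weak reflection here: 2 n t = (m + ½) λ.
λ = 2 n t / (m + ½) = 5345 / (m + ½) nm.
m=6: 822 nm (IR); m=7: 713 nm (visible); m=8: 629 nm (visible); m=9: 563 nm (visible); m=10: 509 nm (visible); m=11: 465 nm (visible); m=12: 428 nm (visible); m=13: 396 nm (visible); m=14: 369 nm (UV).

7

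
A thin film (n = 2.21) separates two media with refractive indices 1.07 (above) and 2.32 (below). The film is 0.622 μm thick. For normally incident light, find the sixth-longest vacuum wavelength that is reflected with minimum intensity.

500 nm

Top surface (1.07 → 2.21): reflection off a higher-index medium gives a half-wave phase shift.
Ray reflecting at the bottom interface goes from n = 2.21 toward n = 2.32: a half-wave phase shift.
Net: no relative phase inversion (both shifts match).
For weak reflection here: 2 n t = (m + ½) λ.
λ = 2 n t / (m + ½). The sixth-longest wavelength is m = 5: λ = 2 × 2.21 × 622 / 5.50 = 500 nm.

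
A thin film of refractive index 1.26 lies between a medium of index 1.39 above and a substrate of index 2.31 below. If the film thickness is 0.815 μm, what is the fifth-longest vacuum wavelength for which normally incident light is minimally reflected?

411 nm

Ray reflecting at the top interface goes from n = 1.39 toward n = 1.26: no phase shift.
Ray reflecting at the bottom interface goes from n = 1.26 toward n = 2.31: a half-wave phase shift.
Net: one phase inversion between the two reflected rays.
For minimum reflection here: 2 n t = m λ.
λ = 2 n t / m. The fifth-longest wavelength is m = 5: λ = 2 × 1.26 × 815 / 5.00 = 411 nm.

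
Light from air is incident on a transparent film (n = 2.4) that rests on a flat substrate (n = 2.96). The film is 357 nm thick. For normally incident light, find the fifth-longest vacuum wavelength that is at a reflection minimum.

At the upper boundary (n = 1.0 to n = 2.4) the reflected ray undergoes a half-wave phase shift.
At the lower boundary (n = 2.4 to n = 2.96) the reflected ray undergoes a half-wave phase shift.
Zero or two π shifts → no net half-wave offset.
So the condition for destructive reflection is 2 n t = (m + ½) λ.
λ = 2 n t / (m + ½). The fifth-longest wavelength is m = 4: λ = 2 × 2.4 × 357 / 4.50 = 381 nm.

381 nm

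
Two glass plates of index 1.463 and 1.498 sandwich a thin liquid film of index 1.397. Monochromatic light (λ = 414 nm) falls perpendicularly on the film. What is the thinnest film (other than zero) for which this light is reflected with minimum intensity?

Ray reflecting at the top interface goes from n = 1.463 toward n = 1.397: no phase shift.
Bottom surface (1.397 → 1.498): reflection off a higher-index medium gives a half-wave phase shift.
Exactly one π shift → a net half-wave offset.
For dark reflection here: 2 n t = m λ.
Minimum nonzero at m = 1: t = λ / (2 n) = 414 / (2 × 1.397) = 148 nm.

148 nm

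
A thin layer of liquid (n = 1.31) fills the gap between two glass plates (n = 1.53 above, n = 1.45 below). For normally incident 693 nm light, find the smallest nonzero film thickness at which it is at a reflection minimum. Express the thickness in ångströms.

2645 Å

Ray reflecting at the top interface goes from n = 1.53 toward n = 1.31: no phase shift.
Bottom surface (1.31 → 1.45): reflection off a higher-index medium gives a half-wave phase shift.
Net: one phase inversion between the two reflected rays.
So the condition for destructive reflection is 2 n t = m λ.
Minimum nonzero at m = 1: t = λ / (2 n) = 693 / (2 × 1.31) = 265 nm.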